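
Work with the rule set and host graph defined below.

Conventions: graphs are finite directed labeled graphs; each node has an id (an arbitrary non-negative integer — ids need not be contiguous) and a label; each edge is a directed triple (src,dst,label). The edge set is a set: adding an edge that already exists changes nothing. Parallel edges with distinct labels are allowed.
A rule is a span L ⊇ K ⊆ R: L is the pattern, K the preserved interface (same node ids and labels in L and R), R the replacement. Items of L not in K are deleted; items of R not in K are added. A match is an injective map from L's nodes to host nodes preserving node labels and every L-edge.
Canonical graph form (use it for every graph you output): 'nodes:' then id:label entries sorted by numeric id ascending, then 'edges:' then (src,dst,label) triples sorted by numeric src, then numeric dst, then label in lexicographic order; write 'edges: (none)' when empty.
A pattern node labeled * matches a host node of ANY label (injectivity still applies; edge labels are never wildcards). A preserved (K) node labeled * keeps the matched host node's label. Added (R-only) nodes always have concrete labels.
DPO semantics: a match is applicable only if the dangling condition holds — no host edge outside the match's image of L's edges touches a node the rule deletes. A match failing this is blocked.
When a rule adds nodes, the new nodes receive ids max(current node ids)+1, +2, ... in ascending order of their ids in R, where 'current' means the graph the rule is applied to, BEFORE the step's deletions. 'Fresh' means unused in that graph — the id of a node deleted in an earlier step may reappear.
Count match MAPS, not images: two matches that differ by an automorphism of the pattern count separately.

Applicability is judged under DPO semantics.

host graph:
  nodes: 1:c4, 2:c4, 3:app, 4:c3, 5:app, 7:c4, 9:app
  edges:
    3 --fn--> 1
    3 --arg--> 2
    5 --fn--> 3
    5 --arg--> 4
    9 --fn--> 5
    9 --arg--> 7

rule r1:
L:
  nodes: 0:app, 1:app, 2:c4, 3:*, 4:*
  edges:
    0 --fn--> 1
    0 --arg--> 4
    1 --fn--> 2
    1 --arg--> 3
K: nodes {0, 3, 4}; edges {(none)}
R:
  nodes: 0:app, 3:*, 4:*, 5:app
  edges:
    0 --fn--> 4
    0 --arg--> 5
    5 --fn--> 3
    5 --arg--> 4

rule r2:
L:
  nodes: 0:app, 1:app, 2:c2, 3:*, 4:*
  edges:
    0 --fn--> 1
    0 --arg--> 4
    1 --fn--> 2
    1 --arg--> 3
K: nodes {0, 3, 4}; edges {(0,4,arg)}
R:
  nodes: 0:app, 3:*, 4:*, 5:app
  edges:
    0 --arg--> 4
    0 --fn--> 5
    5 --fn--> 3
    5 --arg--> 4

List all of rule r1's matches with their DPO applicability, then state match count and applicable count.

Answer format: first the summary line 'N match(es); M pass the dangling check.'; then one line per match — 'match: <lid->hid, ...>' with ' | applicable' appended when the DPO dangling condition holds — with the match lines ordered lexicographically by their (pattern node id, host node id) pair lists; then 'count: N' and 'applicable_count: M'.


1 match(es); 1 pass the dangling check.
match: 0->5, 1->3, 2->1, 3->2, 4->4 | applicable
count: 1
applicable_count: 1


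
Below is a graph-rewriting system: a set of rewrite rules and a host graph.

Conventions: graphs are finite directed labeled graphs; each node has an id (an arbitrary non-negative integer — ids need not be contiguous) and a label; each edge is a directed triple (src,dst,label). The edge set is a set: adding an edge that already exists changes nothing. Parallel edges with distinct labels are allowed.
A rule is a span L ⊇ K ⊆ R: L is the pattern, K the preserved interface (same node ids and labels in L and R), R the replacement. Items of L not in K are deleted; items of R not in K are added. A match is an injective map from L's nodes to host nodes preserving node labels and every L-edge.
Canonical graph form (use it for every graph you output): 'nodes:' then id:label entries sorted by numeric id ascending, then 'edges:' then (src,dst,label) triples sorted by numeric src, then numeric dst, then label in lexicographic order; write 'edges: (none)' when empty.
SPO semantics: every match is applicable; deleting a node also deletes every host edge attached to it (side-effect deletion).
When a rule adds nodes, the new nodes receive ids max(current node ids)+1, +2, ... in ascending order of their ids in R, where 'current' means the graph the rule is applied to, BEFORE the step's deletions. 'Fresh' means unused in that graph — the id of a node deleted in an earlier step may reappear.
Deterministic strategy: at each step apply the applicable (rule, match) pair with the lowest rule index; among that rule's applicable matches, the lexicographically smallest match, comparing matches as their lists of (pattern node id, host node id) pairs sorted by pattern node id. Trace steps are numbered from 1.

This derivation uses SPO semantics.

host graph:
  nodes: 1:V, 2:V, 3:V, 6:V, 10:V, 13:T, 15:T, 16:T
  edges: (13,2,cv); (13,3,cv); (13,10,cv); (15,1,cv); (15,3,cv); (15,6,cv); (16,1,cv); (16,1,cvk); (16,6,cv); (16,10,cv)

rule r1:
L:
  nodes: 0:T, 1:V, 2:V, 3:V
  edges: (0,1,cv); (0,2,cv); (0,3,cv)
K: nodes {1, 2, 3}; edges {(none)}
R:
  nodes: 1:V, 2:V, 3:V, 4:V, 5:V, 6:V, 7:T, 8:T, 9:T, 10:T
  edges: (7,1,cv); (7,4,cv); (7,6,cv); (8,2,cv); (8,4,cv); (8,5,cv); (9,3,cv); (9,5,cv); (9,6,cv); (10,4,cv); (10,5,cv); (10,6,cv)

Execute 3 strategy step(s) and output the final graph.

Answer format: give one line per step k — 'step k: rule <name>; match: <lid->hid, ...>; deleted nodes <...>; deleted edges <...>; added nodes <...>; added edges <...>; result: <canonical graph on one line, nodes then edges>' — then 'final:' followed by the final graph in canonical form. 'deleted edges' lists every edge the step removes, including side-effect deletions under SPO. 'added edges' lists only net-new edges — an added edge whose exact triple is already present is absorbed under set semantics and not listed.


step 1: rule r1; match: 0->13, 1->2, 2->3, 3->10; deleted nodes 13; deleted edges (13,2,cv); (13,3,cv); (13,10,cv); added nodes 17, 18, 19, 20, 21, 22, 23; added edges (20,2,cv); (20,17,cv); (20,19,cv); (21,3,cv); (21,17,cv); (21,18,cv); (22,10,cv); (22,18,cv); (22,19,cv); (23,17,cv); (23,18,cv); (23,19,cv); result: nodes: 1:V, 2:V, 3:V, 6:V, 10:V, 15:T, 16:T, 17:V, 18:V, 19:V, 20:T, 21:T, 22:T, 23:T edges: (15,1,cv); (15,3,cv); (15,6,cv); (16,1,cv); (16,1,cvk); (16,6,cv); (16,10,cv); (20,2,cv); (20,17,cv); (20,19,cv); (21,3,cv); (21,17,cv); (21,18,cv); (22,10,cv); (22,18,cv); (22,19,cv); (23,17,cv); (23,18,cv); (23,19,cv)
step 2: rule r1; match: 0->15, 1->1, 2->3, 3->6; deleted nodes 15; deleted edges (15,1,cv); (15,3,cv); (15,6,cv); added nodes 24, 25, 26, 27, 28, 29, 30; added edges (27,1,cv); (27,24,cv); (27,26,cv); (28,3,cv); (28,24,cv); (28,25,cv); (29,6,cv); (29,25,cv); (29,26,cv); (30,24,cv); (30,25,cv); (30,26,cv); result: nodes: 1:V, 2:V, 3:V, 6:V, 10:V, 16:T, 17:V, 18:V, 19:V, 20:T, 21:T, 22:T, 23:T, 24:V, 25:V, 26:V, 27:T, 28:T, 29:T, 30:T edges: (16,1,cv); (16,1,cvk); (16,6,cv); (16,10,cv); (20,2,cv); (20,17,cv); (20,19,cv); (21,3,cv); (21,17,cv); (21,18,cv); (22,10,cv); (22,18,cv); (22,19,cv); (23,17,cv); (23,18,cv); (23,19,cv); (27,1,cv); (27,24,cv); (27,26,cv); (28,3,cv); (28,24,cv); (28,25,cv); (29,6,cv); (29,25,cv); (29,26,cv); (30,24,cv); (30,25,cv); (30,26,cv)
step 3: rule r1; match: 0->16, 1->1, 2->6, 3->10; deleted nodes 16; deleted edges (16,1,cv); (16,1,cvk); (16,6,cv); (16,10,cv); added nodes 31, 32, 33, 34, 35, 36, 37; added edges (34,1,cv); (34,31,cv); (34,33,cv); (35,6,cv); (35,31,cv); (35,32,cv); (36,10,cv); (36,32,cv); (36,33,cv); (37,31,cv); (37,32,cv); (37,33,cv); result: nodes: 1:V, 2:V, 3:V, 6:V, 10:V, 17:V, 18:V, 19:V, 20:T, 21:T, 22:T, 23:T, 24:V, 25:V, 26:V, 27:T, 28:T, 29:T, 30:T, 31:V, 32:V, 33:V, 34:T, 35:T, 36:T, 37:T edges: (20,2,cv); (20,17,cv); (20,19,cv); (21,3,cv); (21,17,cv); (21,18,cv); (22,10,cv); (22,18,cv); (22,19,cv); (23,17,cv); (23,18,cv); (23,19,cv); (27,1,cv); (27,24,cv); (27,26,cv); (28,3,cv); (28,24,cv); (28,25,cv); (29,6,cv); (29,25,cv); (29,26,cv); (30,24,cv); (30,25,cv); (30,26,cv); (34,1,cv); (34,31,cv); (34,33,cv); (35,6,cv); (35,31,cv); (35,32,cv); (36,10,cv); (36,32,cv); (36,33,cv); (37,31,cv); (37,32,cv); (37,33,cv)
final:
nodes: 1:V, 2:V, 3:V, 6:V, 10:V, 17:V, 18:V, 19:V, 20:T, 21:T, 22:T, 23:T, 24:V, 25:V, 26:V, 27:T, 28:T, 29:T, 30:T, 31:V, 32:V, 33:V, 34:T, 35:T, 36:T, 37:T
edges: (20,2,cv); (20,17,cv); (20,19,cv); (21,3,cv); (21,17,cv); (21,18,cv); (22,10,cv); (22,18,cv); (22,19,cv); (23,17,cv); (23,18,cv); (23,19,cv); (27,1,cv); (27,24,cv); (27,26,cv); (28,3,cv); (28,24,cv); (28,25,cv); (29,6,cv); (29,25,cv); (29,26,cv); (30,24,cv); (30,25,cv); (30,26,cv); (34,1,cv); (34,31,cv); (34,33,cv); (35,6,cv); (35,31,cv); (35,32,cv); (36,10,cv); (36,32,cv); (36,33,cv); (37,31,cv); (37,32,cv); (37,33,cv)


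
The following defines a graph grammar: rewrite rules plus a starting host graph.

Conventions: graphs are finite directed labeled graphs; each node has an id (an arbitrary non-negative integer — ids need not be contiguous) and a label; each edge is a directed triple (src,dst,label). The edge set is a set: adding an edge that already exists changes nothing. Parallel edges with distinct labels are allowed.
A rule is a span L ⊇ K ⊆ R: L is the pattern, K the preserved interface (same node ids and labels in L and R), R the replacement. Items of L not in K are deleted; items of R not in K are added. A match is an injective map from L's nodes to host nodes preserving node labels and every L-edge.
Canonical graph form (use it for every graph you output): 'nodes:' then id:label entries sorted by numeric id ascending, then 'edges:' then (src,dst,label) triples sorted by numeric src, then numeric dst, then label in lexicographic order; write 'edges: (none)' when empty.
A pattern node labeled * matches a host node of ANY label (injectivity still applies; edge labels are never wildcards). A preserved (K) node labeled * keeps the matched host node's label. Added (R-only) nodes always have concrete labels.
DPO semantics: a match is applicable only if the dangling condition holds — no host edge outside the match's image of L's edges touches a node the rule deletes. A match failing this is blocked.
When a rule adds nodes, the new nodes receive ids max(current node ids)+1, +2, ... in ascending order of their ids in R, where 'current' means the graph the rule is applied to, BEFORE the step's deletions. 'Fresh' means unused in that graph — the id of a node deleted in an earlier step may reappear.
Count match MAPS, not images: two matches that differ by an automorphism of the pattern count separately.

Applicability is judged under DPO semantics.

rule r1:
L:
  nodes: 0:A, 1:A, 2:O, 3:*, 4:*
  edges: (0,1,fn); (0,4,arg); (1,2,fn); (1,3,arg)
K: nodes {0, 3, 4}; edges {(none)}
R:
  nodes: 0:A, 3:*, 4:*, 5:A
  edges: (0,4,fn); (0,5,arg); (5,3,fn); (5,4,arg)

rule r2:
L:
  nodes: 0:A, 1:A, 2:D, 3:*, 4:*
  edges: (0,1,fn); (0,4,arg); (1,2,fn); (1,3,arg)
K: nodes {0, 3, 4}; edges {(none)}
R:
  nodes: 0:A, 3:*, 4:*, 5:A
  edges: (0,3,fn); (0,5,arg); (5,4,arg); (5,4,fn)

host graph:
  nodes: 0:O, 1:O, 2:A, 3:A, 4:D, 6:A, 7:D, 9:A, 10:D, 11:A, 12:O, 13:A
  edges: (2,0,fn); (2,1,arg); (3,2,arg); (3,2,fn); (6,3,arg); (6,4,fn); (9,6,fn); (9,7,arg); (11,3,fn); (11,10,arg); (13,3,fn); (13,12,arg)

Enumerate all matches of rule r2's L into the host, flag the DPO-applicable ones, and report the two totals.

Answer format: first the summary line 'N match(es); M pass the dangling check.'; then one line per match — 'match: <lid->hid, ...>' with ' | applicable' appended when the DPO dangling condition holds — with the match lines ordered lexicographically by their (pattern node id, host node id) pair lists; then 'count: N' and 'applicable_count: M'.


1 match(es); 1 pass the dangling check.
match: 0->9, 1->6, 2->4, 3->3, 4->7 | applicable
count: 1
applicable_count: 1


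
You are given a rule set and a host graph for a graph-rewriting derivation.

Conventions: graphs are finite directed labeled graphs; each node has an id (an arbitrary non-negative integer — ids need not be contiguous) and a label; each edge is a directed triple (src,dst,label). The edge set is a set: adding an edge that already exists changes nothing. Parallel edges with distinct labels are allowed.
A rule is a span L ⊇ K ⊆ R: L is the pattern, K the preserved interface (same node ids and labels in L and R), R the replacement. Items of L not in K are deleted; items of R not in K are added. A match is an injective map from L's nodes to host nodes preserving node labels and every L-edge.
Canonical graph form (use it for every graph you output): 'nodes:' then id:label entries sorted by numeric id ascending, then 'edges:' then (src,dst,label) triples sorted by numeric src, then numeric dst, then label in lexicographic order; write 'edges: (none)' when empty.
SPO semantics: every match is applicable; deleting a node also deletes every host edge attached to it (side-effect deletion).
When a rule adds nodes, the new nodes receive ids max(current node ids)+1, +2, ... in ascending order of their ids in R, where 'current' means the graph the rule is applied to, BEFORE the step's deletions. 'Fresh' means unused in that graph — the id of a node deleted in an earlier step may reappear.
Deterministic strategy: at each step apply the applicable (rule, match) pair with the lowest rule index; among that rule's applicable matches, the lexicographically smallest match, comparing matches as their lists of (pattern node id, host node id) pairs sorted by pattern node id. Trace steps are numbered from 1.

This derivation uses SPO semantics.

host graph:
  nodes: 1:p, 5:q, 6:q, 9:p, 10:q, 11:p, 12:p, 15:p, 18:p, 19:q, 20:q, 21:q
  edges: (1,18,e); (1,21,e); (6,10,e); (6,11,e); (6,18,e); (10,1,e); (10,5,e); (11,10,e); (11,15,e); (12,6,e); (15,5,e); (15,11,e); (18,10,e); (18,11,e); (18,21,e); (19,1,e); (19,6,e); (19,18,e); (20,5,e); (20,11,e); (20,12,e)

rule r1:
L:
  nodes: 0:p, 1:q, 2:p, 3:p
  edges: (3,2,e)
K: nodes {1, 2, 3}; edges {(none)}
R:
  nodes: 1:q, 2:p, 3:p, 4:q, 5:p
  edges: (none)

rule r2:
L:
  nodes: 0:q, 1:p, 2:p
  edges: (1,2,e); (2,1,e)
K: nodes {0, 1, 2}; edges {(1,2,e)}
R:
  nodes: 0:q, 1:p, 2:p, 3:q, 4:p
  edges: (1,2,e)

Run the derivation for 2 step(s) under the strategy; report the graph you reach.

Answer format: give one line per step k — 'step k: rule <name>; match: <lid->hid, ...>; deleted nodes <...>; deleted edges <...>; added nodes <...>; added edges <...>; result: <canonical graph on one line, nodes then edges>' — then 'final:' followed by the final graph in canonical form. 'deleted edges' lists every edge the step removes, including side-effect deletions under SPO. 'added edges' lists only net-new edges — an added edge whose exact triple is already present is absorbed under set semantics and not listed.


step 1: rule r1; match: 0->1, 1->5, 2->11, 3->15; deleted nodes 1; deleted edges (1,18,e); (1,21,e); (10,1,e); (15,11,e); (19,1,e); added nodes 22, 23; added edges (none); result: nodes: 5:q, 6:q, 9:p, 10:q, 11:p, 12:p, 15:p, 18:p, 19:q, 20:q, 21:q, 22:q, 23:p edges: (6,10,e); (6,11,e); (6,18,e); (10,5,e); (11,10,e); (11,15,e); (12,6,e); (15,5,e); (18,10,e); (18,11,e); (18,21,e); (19,6,e); (19,18,e); (20,5,e); (20,11,e); (20,12,e)
step 2: rule r1; match: 0->9, 1->5, 2->11, 3->18; deleted nodes 9; deleted edges (18,11,e); added nodes 24, 25; added edges (none); result: nodes: 5:q, 6:q, 10:q, 11:p, 12:p, 15:p, 18:p, 19:q, 20:q, 21:q, 22:q, 23:p, 24:q, 25:p edges: (6,10,e); (6,11,e); (6,18,e); (10,5,e); (11,10,e); (11,15,e); (12,6,e); (15,5,e); (18,10,e); (18,21,e); (19,6,e); (19,18,e); (20,5,e); (20,11,e); (20,12,e)
final:
nodes: 5:q, 6:q, 10:q, 11:p, 12:p, 15:p, 18:p, 19:q, 20:q, 21:q, 22:q, 23:p, 24:q, 25:p
edges: (6,10,e); (6,11,e); (6,18,e); (10,5,e); (11,10,e); (11,15,e); (12,6,e); (15,5,e); (18,10,e); (18,21,e); (19,6,e); (19,18,e); (20,5,e); (20,11,e); (20,12,e)


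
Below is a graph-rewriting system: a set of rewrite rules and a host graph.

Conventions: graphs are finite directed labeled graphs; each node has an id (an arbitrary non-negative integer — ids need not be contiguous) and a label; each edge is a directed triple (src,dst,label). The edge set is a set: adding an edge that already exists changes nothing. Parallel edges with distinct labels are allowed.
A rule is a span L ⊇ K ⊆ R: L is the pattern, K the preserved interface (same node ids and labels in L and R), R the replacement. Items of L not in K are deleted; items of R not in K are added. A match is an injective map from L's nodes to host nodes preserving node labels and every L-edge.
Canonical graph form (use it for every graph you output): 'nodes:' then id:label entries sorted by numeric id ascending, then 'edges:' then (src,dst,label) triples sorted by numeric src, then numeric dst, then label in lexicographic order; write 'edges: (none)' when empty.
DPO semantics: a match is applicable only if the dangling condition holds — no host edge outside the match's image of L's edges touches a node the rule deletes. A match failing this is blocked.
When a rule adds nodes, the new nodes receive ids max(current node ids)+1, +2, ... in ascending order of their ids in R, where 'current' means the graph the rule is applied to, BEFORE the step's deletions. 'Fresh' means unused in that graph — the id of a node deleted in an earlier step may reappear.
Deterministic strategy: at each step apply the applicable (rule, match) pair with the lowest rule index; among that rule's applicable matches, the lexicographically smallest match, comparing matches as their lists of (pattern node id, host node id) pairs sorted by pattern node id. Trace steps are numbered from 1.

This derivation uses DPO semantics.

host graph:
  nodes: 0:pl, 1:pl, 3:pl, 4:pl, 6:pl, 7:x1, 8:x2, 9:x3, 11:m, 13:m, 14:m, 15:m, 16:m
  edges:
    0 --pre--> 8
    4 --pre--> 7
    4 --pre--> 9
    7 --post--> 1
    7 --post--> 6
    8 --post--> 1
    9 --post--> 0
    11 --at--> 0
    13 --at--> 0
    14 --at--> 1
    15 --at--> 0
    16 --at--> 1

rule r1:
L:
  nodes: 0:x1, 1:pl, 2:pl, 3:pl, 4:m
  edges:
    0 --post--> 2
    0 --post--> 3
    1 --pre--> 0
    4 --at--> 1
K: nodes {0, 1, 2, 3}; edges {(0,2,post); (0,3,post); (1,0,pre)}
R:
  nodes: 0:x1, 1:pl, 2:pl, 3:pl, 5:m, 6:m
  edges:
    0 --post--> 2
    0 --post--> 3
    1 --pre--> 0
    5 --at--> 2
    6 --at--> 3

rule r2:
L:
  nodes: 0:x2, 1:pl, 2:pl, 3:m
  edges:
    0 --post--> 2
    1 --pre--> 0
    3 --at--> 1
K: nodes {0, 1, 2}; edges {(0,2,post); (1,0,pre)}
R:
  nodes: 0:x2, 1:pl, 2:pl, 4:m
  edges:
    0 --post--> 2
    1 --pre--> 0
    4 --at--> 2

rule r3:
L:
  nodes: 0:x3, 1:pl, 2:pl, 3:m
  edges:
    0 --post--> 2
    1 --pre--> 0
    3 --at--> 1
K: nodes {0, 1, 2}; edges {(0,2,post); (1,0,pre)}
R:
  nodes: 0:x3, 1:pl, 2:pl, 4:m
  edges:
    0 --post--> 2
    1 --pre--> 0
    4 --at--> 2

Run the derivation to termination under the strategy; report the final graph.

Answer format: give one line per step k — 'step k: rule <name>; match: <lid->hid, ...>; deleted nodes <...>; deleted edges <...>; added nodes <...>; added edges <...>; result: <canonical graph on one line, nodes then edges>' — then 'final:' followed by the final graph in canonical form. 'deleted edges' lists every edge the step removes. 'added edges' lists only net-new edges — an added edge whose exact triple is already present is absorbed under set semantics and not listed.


step 1: rule r2; match: 0->8, 1->0, 2->1, 3->11; deleted nodes 11; deleted edges (11,0,at); added nodes 17; added edges (17,1,at); result: nodes: 0:pl, 1:pl, 3:pl, 4:pl, 6:pl, 7:x1, 8:x2, 9:x3, 13:m, 14:m, 15:m, 16:m, 17:m edges: (0,8,pre); (4,7,pre); (4,9,pre); (7,1,post); (7,6,post); (8,1,post); (9,0,post); (13,0,at); (14,1,at); (15,0,at); (16,1,at); (17,1,at)
step 2: rule r2; match: 0->8, 1->0, 2->1, 3->13; deleted nodes 13; deleted edges (13,0,at); added nodes 18; added edges (18,1,at); result: nodes: 0:pl, 1:pl, 3:pl, 4:pl, 6:pl, 7:x1, 8:x2, 9:x3, 14:m, 15:m, 16:m, 17:m, 18:m edges: (0,8,pre); (4,7,pre); (4,9,pre); (7,1,post); (7,6,post); (8,1,post); (9,0,post); (14,1,at); (15,0,at); (16,1,at); (17,1,at); (18,1,at)
step 3: rule r2; match: 0->8, 1->0, 2->1, 3->15; deleted nodes 15; deleted edges (15,0,at); added nodes 19; added edges (19,1,at); result: nodes: 0:pl, 1:pl, 3:pl, 4:pl, 6:pl, 7:x1, 8:x2, 9:x3, 14:m, 16:m, 17:m, 18:m, 19:m edges: (0,8,pre); (4,7,pre); (4,9,pre); (7,1,post); (7,6,post); (8,1,post); (9,0,post); (14,1,at); (16,1,at); (17,1,at); (18,1,at); (19,1,at)
final:
nodes: 0:pl, 1:pl, 3:pl, 4:pl, 6:pl, 7:x1, 8:x2, 9:x3, 14:m, 16:m, 17:m, 18:m, 19:m
edges: (0,8,pre); (4,7,pre); (4,9,pre); (7,1,post); (7,6,post); (8,1,post); (9,0,post); (14,1,at); (16,1,at); (17,1,at); (18,1,at); (19,1,at)


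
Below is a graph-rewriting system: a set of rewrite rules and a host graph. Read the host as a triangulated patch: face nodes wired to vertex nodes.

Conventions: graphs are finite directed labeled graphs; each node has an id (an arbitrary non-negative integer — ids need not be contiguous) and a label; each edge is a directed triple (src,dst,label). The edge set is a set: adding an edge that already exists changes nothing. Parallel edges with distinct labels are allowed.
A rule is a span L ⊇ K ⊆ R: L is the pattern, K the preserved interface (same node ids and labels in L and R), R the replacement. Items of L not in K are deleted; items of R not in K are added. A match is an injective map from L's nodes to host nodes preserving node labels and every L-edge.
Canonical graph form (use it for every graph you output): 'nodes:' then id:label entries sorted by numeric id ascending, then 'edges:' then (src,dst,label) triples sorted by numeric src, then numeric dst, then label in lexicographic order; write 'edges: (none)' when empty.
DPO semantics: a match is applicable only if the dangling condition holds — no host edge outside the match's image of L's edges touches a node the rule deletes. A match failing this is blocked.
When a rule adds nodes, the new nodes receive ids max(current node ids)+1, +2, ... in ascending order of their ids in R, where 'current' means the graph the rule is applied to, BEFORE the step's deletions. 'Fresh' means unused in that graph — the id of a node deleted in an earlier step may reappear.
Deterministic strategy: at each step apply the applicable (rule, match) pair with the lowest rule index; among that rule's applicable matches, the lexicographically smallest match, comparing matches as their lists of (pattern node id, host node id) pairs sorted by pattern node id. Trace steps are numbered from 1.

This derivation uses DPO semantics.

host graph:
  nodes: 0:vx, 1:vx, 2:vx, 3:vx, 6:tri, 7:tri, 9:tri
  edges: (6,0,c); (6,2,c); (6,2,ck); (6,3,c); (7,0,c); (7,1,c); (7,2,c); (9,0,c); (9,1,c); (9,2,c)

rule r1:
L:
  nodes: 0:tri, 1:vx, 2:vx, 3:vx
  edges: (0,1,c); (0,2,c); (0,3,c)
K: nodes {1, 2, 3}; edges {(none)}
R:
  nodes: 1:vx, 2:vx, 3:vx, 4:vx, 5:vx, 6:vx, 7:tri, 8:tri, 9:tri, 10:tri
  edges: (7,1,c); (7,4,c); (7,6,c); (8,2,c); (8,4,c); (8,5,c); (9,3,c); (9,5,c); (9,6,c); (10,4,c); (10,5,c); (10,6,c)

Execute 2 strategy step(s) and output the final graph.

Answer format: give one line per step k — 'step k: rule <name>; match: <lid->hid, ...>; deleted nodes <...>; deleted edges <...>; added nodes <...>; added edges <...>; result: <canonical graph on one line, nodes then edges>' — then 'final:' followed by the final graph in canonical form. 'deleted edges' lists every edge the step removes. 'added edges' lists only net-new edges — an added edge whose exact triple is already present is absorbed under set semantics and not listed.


step 1: rule r1; match: 0->7, 1->0, 2->1, 3->2; deleted nodes 7; deleted edges (7,0,c); (7,1,c); (7,2,c); added nodes 10, 11, 12, 13, 14, 15, 16; added edges (13,0,c); (13,10,c); (13,12,c); (14,1,c); (14,10,c); (14,11,c); (15,2,c); (15,11,c); (15,12,c); (16,10,c); (16,11,c); (16,12,c); result: nodes: 0:vx, 1:vx, 2:vx, 3:vx, 6:tri, 9:tri, 10:vx, 11:vx, 12:vx, 13:tri, 14:tri, 15:tri, 16:tri edges: (6,0,c); (6,2,c); (6,2,ck); (6,3,c); (9,0,c); (9,1,c); (9,2,c); (13,0,c); (13,10,c); (13,12,c); (14,1,c); (14,10,c); (14,11,c); (15,2,c); (15,11,c); (15,12,c); (16,10,c); (16,11,c); (16,12,c)
step 2: rule r1; match: 0->9, 1->0, 2->1, 3->2; deleted nodes 9; deleted edges (9,0,c); (9,1,c); (9,2,c); added nodes 17, 18, 19, 20, 21, 22, 23; added edges (20,0,c); (20,17,c); (20,19,c); (21,1,c); (21,17,c); (21,18,c); (22,2,c); (22,18,c); (22,19,c); (23,17,c); (23,18,c); (23,19,c); result: nodes: 0:vx, 1:vx, 2:vx, 3:vx, 6:tri, 10:vx, 11:vx, 12:vx, 13:tri, 14:tri, 15:tri, 16:tri, 17:vx, 18:vx, 19:vx, 20:tri, 21:tri, 22:tri, 23:tri edges: (6,0,c); (6,2,c); (6,2,ck); (6,3,c); (13,0,c); (13,10,c); (13,12,c); (14,1,c); (14,10,c); (14,11,c); (15,2,c); (15,11,c); (15,12,c); (16,10,c); (16,11,c); (16,12,c); (20,0,c); (20,17,c); (20,19,c); (21,1,c); (21,17,c); (21,18,c); (22,2,c); (22,18,c); (22,19,c); (23,17,c); (23,18,c); (23,19,c)
final:
nodes: 0:vx, 1:vx, 2:vx, 3:vx, 6:tri, 10:vx, 11:vx, 12:vx, 13:tri, 14:tri, 15:tri, 16:tri, 17:vx, 18:vx, 19:vx, 20:tri, 21:tri, 22:tri, 23:tri
edges: (6,0,c); (6,2,c); (6,2,ck); (6,3,c); (13,0,c); (13,10,c); (13,12,c); (14,1,c); (14,10,c); (14,11,c); (15,2,c); (15,11,c); (15,12,c); (16,10,c); (16,11,c); (16,12,c); (20,0,c); (20,17,c); (20,19,c); (21,1,c); (21,17,c); (21,18,c); (22,2,c); (22,18,c); (22,19,c); (23,17,c); (23,18,c); (23,19,c)


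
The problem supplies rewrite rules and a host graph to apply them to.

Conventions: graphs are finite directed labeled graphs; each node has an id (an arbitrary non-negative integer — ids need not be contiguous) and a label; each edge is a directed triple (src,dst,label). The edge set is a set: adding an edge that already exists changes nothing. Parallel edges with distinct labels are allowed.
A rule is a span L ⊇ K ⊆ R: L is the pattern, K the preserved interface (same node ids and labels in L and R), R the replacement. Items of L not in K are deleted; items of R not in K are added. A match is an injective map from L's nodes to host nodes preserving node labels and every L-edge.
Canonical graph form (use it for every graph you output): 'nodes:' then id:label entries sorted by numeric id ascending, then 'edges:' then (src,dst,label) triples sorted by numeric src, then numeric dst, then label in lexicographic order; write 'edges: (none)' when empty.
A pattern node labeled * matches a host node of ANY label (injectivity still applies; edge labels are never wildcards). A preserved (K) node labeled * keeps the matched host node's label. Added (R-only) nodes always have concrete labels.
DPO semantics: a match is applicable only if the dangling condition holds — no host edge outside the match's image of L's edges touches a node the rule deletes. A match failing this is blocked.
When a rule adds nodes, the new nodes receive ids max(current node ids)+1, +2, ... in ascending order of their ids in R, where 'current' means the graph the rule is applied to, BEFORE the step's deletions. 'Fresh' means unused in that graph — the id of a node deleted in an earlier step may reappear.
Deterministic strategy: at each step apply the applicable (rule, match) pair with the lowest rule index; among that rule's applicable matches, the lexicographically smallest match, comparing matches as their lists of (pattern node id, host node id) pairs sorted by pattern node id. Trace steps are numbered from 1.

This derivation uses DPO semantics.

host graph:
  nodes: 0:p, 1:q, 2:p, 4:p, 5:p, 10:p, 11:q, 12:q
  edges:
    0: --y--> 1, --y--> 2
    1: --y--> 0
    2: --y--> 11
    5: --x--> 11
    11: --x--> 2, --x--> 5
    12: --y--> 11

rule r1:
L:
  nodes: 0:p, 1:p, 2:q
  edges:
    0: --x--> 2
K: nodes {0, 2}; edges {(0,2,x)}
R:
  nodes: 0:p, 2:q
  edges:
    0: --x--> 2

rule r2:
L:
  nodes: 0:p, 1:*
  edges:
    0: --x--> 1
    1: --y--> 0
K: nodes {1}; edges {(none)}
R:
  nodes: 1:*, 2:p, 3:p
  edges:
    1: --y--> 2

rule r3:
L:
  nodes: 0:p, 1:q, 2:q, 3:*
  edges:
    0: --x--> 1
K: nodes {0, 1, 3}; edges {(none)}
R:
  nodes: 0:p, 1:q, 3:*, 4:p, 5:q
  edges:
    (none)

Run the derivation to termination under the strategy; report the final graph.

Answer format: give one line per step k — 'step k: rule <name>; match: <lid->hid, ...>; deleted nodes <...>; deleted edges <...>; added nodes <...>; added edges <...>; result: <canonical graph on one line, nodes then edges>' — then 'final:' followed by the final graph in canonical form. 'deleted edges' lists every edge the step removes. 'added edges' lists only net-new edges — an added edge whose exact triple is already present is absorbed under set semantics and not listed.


step 1: rule r1; match: 0->5, 1->4, 2->11; deleted nodes 4; deleted edges (none); added nodes (none); added edges (none); result: nodes: 0:p, 1:q, 2:p, 5:p, 10:p, 11:q, 12:q edges: (0,1,y); (0,2,y); (1,0,y); (2,11,y); (5,11,x); (11,2,x); (11,5,x); (12,11,y)
step 2: rule r1; match: 0->5, 1->10, 2->11; deleted nodes 10; deleted edges (none); added nodes (none); added edges (none); result: nodes: 0:p, 1:q, 2:p, 5:p, 11:q, 12:q edges: (0,1,y); (0,2,y); (1,0,y); (2,11,y); (5,11,x); (11,2,x); (11,5,x); (12,11,y)
final:
nodes: 0:p, 1:q, 2:p, 5:p, 11:q, 12:q
edges: (0,1,y); (0,2,y); (1,0,y); (2,11,y); (5,11,x); (11,2,x); (11,5,x); (12,11,y)


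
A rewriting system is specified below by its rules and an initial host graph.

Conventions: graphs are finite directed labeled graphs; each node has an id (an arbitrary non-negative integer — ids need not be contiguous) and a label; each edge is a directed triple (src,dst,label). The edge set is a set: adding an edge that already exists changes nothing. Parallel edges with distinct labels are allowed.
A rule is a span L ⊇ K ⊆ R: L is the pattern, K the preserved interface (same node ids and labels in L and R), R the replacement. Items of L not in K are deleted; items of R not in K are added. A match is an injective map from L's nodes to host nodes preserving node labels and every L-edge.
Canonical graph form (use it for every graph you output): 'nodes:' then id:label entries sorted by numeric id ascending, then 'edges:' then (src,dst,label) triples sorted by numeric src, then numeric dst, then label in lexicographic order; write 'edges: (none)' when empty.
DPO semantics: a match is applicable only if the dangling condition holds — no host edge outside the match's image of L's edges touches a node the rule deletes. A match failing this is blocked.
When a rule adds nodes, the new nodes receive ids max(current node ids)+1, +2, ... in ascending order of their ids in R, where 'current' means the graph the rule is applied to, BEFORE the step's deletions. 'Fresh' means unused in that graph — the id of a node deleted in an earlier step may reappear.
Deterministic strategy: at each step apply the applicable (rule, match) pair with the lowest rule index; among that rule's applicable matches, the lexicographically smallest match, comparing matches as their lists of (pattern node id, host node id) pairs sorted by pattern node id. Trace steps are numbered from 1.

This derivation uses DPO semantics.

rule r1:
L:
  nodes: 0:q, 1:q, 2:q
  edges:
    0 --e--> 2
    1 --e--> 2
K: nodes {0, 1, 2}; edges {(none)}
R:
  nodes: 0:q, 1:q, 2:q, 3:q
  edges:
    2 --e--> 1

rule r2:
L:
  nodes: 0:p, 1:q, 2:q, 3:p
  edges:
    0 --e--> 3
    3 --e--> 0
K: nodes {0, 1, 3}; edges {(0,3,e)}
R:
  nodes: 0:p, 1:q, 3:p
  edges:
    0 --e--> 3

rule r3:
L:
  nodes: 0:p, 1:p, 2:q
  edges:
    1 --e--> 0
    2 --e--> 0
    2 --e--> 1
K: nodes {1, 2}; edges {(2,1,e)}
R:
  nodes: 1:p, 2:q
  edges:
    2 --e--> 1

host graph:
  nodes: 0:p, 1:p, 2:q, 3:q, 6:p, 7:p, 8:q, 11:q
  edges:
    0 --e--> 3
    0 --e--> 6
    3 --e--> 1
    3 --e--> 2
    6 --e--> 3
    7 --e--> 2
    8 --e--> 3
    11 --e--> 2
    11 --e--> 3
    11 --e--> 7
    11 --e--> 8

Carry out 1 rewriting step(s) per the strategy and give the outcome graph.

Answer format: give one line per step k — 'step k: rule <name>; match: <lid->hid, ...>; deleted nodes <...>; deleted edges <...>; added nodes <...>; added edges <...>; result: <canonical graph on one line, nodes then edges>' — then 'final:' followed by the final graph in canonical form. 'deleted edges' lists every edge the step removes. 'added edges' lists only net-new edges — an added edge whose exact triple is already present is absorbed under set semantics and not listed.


step 1: rule r1; match: 0->3, 1->11, 2->2; deleted nodes (none); deleted edges (3,2,e); (11,2,e); added nodes 12; added edges (2,11,e); result: nodes: 0:p, 1:p, 2:q, 3:q, 6:p, 7:p, 8:q, 11:q, 12:q edges: (0,3,e); (0,6,e); (2,11,e); (3,1,e); (6,3,e); (7,2,e); (8,3,e); (11,3,e); (11,7,e); (11,8,e)
final:
nodes: 0:p, 1:p, 2:q, 3:q, 6:p, 7:p, 8:q, 11:q, 12:q
edges: (0,3,e); (0,6,e); (2,11,e); (3,1,e); (6,3,e); (7,2,e); (8,3,e); (11,3,e); (11,7,e); (11,8,e)


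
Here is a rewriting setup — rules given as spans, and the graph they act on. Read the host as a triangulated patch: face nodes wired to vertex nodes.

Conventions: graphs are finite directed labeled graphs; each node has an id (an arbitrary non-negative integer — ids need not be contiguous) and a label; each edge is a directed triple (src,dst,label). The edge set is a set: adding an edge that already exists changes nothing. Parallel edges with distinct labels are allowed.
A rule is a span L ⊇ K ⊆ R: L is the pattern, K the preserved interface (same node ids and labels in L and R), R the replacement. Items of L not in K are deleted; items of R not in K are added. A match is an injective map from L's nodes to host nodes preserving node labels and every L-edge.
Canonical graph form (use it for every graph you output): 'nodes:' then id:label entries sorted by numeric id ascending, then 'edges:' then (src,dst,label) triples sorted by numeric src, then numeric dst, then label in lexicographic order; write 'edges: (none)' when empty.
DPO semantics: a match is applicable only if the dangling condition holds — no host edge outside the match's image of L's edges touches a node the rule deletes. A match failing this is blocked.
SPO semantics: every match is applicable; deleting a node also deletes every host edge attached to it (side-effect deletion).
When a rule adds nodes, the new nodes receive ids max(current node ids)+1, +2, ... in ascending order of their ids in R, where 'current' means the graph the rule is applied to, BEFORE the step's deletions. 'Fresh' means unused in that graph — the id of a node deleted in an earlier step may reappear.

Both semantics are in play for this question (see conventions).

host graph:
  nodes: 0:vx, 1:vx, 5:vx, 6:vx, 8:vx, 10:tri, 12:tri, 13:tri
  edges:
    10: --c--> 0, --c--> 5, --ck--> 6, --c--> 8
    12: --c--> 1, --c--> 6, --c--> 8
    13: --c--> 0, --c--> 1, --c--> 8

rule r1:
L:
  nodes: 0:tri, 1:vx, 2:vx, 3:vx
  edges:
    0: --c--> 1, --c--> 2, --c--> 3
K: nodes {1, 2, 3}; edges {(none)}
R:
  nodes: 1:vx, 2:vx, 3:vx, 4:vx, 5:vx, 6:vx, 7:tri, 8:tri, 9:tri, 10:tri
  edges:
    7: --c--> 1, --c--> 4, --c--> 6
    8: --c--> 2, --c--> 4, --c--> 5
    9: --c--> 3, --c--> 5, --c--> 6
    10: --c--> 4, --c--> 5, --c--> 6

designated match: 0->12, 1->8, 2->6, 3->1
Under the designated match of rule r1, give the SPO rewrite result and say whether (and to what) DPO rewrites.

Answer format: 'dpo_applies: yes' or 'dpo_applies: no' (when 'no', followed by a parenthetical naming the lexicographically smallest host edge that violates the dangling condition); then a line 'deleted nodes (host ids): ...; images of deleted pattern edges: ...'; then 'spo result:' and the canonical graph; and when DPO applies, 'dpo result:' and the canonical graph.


dpo_applies: yes
deleted nodes (host ids): 12; images of deleted pattern edges: (12,1,c); (12,6,c); (12,8,c)
spo result:
nodes: 0:vx, 1:vx, 5:vx, 6:vx, 8:vx, 10:tri, 13:tri, 14:vx, 15:vx, 16:vx, 17:tri, 18:tri, 19:tri, 20:tri
edges: (10,0,c); (10,5,c); (10,6,ck); (10,8,c); (13,0,c); (13,1,c); (13,8,c); (17,8,c); (17,14,c); (17,16,c); (18,6,c); (18,14,c); (18,15,c); (19,1,c); (19,15,c); (19,16,c); (20,14,c); (20,15,c); (20,16,c)
dpo result:
nodes: 0:vx, 1:vx, 5:vx, 6:vx, 8:vx, 10:tri, 13:tri, 14:vx, 15:vx, 16:vx, 17:tri, 18:tri, 19:tri, 20:tri
edges: (10,0,c); (10,5,c); (10,6,ck); (10,8,c); (13,0,c); (13,1,c); (13,8,c); (17,8,c); (17,14,c); (17,16,c); (18,6,c); (18,14,c); (18,15,c); (19,1,c); (19,15,c); (19,16,c); (20,14,c); (20,15,c); (20,16,c)


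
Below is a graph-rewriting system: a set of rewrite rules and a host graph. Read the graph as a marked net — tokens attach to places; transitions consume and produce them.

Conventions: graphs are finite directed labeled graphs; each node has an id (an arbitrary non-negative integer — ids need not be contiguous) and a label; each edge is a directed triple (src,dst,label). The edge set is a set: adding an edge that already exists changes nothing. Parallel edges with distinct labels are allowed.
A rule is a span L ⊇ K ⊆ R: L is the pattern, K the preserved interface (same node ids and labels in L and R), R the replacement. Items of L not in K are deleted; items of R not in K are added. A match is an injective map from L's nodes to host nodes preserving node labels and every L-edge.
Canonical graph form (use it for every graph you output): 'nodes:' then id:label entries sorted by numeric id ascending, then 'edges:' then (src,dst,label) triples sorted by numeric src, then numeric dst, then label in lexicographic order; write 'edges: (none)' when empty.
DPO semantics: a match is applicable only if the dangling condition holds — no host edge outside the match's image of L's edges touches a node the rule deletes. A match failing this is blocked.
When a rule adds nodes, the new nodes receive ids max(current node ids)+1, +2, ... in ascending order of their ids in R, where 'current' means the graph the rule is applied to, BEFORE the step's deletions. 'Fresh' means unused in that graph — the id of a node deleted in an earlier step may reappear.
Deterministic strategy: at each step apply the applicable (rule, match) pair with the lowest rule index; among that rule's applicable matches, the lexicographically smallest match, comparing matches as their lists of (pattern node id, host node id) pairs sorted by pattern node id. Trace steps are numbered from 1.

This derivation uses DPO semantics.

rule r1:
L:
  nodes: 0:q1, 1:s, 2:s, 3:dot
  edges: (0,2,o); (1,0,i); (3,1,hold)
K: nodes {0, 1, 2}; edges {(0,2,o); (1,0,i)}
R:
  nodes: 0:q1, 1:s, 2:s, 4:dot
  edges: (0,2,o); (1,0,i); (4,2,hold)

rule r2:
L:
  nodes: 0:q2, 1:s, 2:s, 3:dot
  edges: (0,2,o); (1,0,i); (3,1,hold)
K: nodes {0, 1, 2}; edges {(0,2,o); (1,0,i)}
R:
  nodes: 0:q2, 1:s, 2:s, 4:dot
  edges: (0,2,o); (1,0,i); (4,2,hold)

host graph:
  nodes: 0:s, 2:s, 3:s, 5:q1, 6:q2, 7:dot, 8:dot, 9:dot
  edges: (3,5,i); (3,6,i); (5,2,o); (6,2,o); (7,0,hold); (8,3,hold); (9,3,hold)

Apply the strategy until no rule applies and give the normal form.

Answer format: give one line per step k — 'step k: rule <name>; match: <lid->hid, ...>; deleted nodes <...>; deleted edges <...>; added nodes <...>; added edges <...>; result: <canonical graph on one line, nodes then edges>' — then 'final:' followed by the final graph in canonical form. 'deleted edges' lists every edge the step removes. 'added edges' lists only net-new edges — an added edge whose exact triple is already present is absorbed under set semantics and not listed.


step 1: rule r1; match: 0->5, 1->3, 2->2, 3->8; deleted nodes 8; deleted edges (8,3,hold); added nodes 10; added edges (10,2,hold); result: nodes: 0:s, 2:s, 3:s, 5:q1, 6:q2, 7:dot, 9:dot, 10:dot edges: (3,5,i); (3,6,i); (5,2,o); (6,2,o); (7,0,hold); (9,3,hold); (10,2,hold)
step 2: rule r1; match: 0->5, 1->3, 2->2, 3->9; deleted nodes 9; deleted edges (9,3,hold); added nodes 11; added edges (11,2,hold); result: nodes: 0:s, 2:s, 3:s, 5:q1, 6:q2, 7:dot, 10:dot, 11:dot edges: (3,5,i); (3,6,i); (5,2,o); (6,2,o); (7,0,hold); (10,2,hold); (11,2,hold)
final:
nodes: 0:s, 2:s, 3:s, 5:q1, 6:q2, 7:dot, 10:dot, 11:dot
edges: (3,5,i); (3,6,i); (5,2,o); (6,2,o); (7,0,hold); (10,2,hold); (11,2,hold)


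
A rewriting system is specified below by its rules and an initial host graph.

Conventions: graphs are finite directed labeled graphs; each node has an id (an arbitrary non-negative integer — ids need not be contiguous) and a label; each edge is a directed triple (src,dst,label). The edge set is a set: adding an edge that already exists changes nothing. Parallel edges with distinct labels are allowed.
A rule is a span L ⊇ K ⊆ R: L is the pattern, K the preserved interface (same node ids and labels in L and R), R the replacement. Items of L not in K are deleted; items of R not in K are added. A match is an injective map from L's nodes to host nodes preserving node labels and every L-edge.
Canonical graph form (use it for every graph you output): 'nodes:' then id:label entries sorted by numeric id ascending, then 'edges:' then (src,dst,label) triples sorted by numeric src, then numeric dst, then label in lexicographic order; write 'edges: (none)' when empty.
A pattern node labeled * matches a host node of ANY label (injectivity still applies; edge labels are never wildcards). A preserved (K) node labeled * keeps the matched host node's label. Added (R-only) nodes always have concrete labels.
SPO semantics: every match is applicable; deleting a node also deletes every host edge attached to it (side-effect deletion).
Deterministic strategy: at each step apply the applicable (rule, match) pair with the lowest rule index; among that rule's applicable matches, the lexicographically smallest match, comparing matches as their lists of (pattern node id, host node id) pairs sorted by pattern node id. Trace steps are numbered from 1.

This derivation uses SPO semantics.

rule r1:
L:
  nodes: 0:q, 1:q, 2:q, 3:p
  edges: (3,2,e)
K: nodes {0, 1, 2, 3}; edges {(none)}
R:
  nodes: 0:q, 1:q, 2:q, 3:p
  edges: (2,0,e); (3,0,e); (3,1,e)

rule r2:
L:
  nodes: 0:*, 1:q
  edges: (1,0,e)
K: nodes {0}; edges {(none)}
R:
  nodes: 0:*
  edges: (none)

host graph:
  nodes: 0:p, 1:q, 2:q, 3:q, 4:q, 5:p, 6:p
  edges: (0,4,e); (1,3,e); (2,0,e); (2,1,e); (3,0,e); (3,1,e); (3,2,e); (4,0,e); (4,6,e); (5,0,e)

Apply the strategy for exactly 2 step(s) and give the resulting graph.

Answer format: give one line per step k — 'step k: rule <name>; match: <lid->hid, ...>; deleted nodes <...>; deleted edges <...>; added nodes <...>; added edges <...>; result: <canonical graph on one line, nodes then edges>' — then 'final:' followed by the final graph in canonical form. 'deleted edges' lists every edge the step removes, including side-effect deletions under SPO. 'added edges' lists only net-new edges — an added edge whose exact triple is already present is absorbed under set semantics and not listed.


step 1: rule r1; match: 0->1, 1->2, 2->4, 3->0; deleted nodes (none); deleted edges (0,4,e); added nodes (none); added edges (0,1,e); (0,2,e); (4,1,e); result: nodes: 0:p, 1:q, 2:q, 3:q, 4:q, 5:p, 6:p edges: (0,1,e); (0,2,e); (1,3,e); (2,0,e); (2,1,e); (3,0,e); (3,1,e); (3,2,e); (4,0,e); (4,1,e); (4,6,e); (5,0,e)
step 2: rule r1; match: 0->1, 1->3, 2->2, 3->0; deleted nodes (none); deleted edges (0,2,e); added nodes (none); added edges (0,3,e); result: nodes: 0:p, 1:q, 2:q, 3:q, 4:q, 5:p, 6:p edges: (0,1,e); (0,3,e); (1,3,e); (2,0,e); (2,1,e); (3,0,e); (3,1,e); (3,2,e); (4,0,e); (4,1,e); (4,6,e); (5,0,e)
final:
nodes: 0:p, 1:q, 2:q, 3:q, 4:q, 5:p, 6:p
edges: (0,1,e); (0,3,e); (1,3,e); (2,0,e); (2,1,e); (3,0,e); (3,1,e); (3,2,e); (4,0,e); (4,1,e); (4,6,e); (5,0,e)
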